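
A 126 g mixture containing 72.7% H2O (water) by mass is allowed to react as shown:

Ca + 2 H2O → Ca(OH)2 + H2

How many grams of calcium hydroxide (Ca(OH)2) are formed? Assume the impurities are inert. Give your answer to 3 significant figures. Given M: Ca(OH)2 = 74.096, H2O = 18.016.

Mass of pure H2O = 126 g × 0.727 = 91.60 g.
n(H2O) = 91.60 g / 18.016 g/mol = 5.084 mol.
From the equation the H2O:Ca(OH)2 mole ratio is 2:1, so n(Ca(OH)2) = 5.084 × 1/2 = 2.542 mol.
Mass of Ca(OH)2 = 2.542 mol × 74.096 g/mol = 188.4 g.

188 g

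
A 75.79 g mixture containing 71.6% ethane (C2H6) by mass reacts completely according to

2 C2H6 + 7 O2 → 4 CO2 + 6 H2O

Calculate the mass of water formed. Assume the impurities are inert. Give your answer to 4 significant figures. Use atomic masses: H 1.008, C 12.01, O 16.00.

Mass of pure C2H6 = 75.79 g × 0.716 = 54.266 g.
M(C2H6) = 2(12.01) + 6(1.008) = 30.068 g/mol.
M(H2O) = 2(1.008) + 16.00 = 18.016 g/mol.
n(C2H6) = 54.266 g / 30.068 g/mol = 1.8048 mol.
From the equation the C2H6:H2O mole ratio is 2:6, so n(H2O) = 1.8048 × 6/2 = 5.4143 mol.
Mass of H2O = 5.4143 mol × 18.016 g/mol = 97.544 g.

97.54 g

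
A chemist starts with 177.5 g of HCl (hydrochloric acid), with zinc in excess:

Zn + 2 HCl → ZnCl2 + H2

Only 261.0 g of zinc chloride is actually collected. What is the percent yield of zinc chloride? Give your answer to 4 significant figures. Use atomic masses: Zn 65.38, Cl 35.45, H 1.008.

78.67 %

M(HCl) = 1.008 + 35.45 = 36.458 g/mol.
M(ZnCl2) = 65.38 + 2(35.45) = 136.28 g/mol.
n(HCl) = 177.50 g / 36.458 g/mol = 4.8686 mol.
From the equation the HCl:ZnCl2 mole ratio is 2:1, so n(ZnCl2) = 4.8686 × 1/2 = 2.4343 mol.
Mass of ZnCl2 = 2.4343 mol × 136.28 g/mol = 331.75 g.
This is the theoretical yield. Percent yield = 261.0 g / 331.75 g × 100% = 78.674%.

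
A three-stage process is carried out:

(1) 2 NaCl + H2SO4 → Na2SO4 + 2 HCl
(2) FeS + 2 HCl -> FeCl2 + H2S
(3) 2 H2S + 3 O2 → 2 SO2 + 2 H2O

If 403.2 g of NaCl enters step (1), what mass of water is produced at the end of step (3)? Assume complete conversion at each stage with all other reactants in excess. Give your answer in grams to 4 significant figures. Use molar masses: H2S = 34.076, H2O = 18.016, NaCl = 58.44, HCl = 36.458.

62.15 g

n(NaCl) = 403.2 / 58.44 = 6.8994 mol.
Reaction (1): NaCl→HCl ratio 2:2 ⇒ n(HCl) = 6.8994 mol.
Reaction (2): HCl→H2S ratio 2:1 ⇒ n(H2S) = 3.4497 mol.
Reaction (3): H2S→H2O ratio 2:2 ⇒ n(H2O) = 3.4497 mol.
Mass of H2O = 3.4497 × 18.016 = 62.150 g.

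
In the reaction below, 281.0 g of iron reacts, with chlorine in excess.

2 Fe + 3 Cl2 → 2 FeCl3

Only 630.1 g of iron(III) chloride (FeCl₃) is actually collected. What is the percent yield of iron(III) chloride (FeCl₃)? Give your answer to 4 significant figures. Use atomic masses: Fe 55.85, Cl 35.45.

M(Fe) = 55.85 g/mol.
M(FeCl3) = 55.85 + 3(35.45) = 162.20 g/mol.
n(Fe) = 281.00 g / 55.85 g/mol = 5.0313 mol.
From the equation the Fe:FeCl3 mole ratio is 2:2, so n(FeCl3) = 5.0313 × 2/2 = 5.0313 mol.
Mass of FeCl3 = 5.0313 mol × 162.20 g/mol = 816.08 g.
This is the theoretical yield. Percent yield = 630.1 g / 816.08 g × 100% = 77.210%.

77.21 %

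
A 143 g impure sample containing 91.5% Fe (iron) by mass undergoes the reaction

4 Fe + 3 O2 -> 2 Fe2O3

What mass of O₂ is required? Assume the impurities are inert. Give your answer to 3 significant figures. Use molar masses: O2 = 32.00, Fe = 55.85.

56.2 g

Mass of pure Fe = 143 g × 0.915 = 130.8 g.
n(Fe) = 130.8 g / 55.85 g/mol = 2.343 mol.
From the equation the Fe:O2 mole ratio is 4:3, so n(O2) = 2.343 × 3/4 = 1.757 mol.
Mass of O2 = 1.757 mol × 32.00 g/mol = 56.23 g.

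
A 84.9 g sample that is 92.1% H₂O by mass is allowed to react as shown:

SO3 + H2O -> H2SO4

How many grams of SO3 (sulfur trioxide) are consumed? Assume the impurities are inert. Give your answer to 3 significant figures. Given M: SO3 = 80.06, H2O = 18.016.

347 g

Mass of pure H2O = 84.9 g × 0.921 = 78.19 g.
n(H2O) = 78.19 g / 18.016 g/mol = 4.340 mol.
From the equation the H2O:SO3 mole ratio is 1:1, so n(SO3) = 4.340 × 1/1 = 4.340 mol.
Mass of SO3 = 4.340 mol × 80.06 g/mol = 347.5 g.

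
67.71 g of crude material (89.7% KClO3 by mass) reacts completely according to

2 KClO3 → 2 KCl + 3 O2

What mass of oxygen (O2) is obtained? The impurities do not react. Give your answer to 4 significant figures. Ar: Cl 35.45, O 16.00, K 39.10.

Mass of pure KClO3 = 67.71 g × 0.897 = 60.736 g.
M(KClO3) = 39.10 + 35.45 + 3(16.00) = 122.55 g/mol.
M(O2) = 2(16.00) = 32.00 g/mol.
n(KClO3) = 60.736 g / 122.55 g/mol = 0.49560 mol.
From the equation the KClO3:O2 mole ratio is 2:3, so n(O2) = 0.49560 × 3/2 = 0.74340 mol.
Mass of O2 = 0.74340 mol × 32.00 g/mol = 23.789 g.

23.79 g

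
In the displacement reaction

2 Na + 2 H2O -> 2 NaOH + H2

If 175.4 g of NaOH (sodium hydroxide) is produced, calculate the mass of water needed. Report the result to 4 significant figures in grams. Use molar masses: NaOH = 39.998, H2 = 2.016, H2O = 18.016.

79.00 g

n(NaOH) = 175.40 g / 39.998 g/mol = 4.3852 mol.
From the equation the NaOH:H2O mole ratio is 2:2, so n(H2O) = 4.3852 × 2/2 = 4.3852 mol.
Mass of H2O = 4.3852 mol × 18.016 g/mol = 79.004 g.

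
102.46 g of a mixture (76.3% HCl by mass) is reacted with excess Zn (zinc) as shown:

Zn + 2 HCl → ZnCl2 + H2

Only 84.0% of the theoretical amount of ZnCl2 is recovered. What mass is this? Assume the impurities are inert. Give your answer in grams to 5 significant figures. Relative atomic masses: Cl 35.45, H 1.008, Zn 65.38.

122.73 g

Pure HCl available = 102.46 g × 0.763 = 78.1770 g.
M(HCl) = 1.008 + 35.45 = 36.458 g/mol.
M(ZnCl2) = 65.38 + 2(35.45) = 136.28 g/mol.
n(HCl) = 78.1770 g / 36.458 g/mol = 2.14430 mol.
From the equation the HCl:ZnCl2 mole ratio is 2:1, so n(ZnCl2) = 2.14430 × 1/2 = 1.07215 mol.
Mass of ZnCl2 = 1.07215 mol × 136.28 g/mol = 146.113 g.
Actual mass collected = 146.113 g × 0.840 = 122.735 g.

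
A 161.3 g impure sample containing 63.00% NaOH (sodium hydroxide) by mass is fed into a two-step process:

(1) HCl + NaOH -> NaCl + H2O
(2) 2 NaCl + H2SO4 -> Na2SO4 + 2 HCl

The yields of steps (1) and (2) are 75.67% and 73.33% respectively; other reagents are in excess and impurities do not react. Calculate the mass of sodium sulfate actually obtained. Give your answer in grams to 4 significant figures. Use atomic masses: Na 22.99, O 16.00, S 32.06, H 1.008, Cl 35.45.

Pure NaOH = 161.3 × 0.6300 = 101.62 g.
M(NaOH) = 22.99 + 16.00 + 1.008 = 39.998 g/mol.
M(Na2SO4) = 2(22.99) + 32.06 + 4(16.00) = 142.04 g/mol.
n(NaOH) = 101.62 / 39.998 = 2.5406 mol.
Step 1 (NaOH:NaCl = 1:1): theoretical n(NaCl) = 2.5406 mol; at 75.67% yield, n(NaCl) = 1.9225 mol.
Step 2 (NaCl:Na2SO4 = 2:1): theoretical n(Na2SO4) = 0.96124 mol, so theoretical mass = 0.96124 × 142.04 = 136.53 g.
At 73.33% yield, actual mass of Na2SO4 = 136.53 × 0.7333 = 100.12 g.

100.1 g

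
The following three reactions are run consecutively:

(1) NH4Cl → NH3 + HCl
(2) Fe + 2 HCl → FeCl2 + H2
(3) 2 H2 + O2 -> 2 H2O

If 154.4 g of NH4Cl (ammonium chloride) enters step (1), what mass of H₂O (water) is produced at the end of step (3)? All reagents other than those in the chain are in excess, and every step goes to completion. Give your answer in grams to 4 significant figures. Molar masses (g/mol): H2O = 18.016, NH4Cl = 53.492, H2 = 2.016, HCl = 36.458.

n(NH4Cl) = 154.4 / 53.492 = 2.8864 mol.
Reaction (1): NH4Cl→HCl ratio 1:1 ⇒ n(HCl) = 2.8864 mol.
Reaction (2): HCl→H2 ratio 2:1 ⇒ n(H2) = 1.4432 mol.
Reaction (3): H2→H2O ratio 2:2 ⇒ n(H2O) = 1.4432 mol.
Mass of H2O = 1.4432 × 18.016 = 26.001 g.

26.00 g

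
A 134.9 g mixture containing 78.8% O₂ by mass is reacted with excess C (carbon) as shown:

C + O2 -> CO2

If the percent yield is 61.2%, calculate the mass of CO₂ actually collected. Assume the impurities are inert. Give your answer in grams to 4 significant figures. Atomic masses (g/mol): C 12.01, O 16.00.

Pure O2 available = 134.9 g × 0.788 = 106.30 g.
M(O2) = 2(16.00) = 32.00 g/mol.
M(CO2) = 12.01 + 2(16.00) = 44.01 g/mol.
n(O2) = 106.30 g / 32.00 g/mol = 3.3219 mol.
From the equation the O2:CO2 mole ratio is 1:1, so n(CO2) = 3.3219 × 1/1 = 3.3219 mol.
Mass of CO2 = 3.3219 mol × 44.01 g/mol = 146.20 g.
Actual mass collected = 146.20 g × 0.612 = 89.473 g.

89.47 g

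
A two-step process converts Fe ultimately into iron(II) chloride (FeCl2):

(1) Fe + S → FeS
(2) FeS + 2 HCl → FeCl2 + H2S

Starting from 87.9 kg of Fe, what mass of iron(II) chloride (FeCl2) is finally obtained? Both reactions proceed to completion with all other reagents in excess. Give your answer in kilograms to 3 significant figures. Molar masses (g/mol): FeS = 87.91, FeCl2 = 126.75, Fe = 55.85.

199 kg

87.9 kg = 87900 g.
n(Fe) = 87900 / 55.85 = 1574 mol.
Step 1 gives a 1:1 ratio of Fe to FeS, so n(FeS) = 1574 mol.
In step 2 the FeS:FeCl2 ratio is 1:1, so n(FeCl2) = 1574 mol.
Mass of FeCl2 = 1574 × 126.75 = 199500 g = 199 kg.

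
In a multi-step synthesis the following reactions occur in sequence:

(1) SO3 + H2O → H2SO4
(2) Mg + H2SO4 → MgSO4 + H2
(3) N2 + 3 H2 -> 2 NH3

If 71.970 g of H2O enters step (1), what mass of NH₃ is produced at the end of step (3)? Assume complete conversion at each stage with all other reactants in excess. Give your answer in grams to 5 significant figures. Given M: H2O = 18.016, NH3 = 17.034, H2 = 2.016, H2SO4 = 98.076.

n(H2O) = 71.970 / 18.016 = 3.99478 mol.
Reaction (1): H2O→H2SO4 ratio 1:1 ⇒ n(H2SO4) = 3.99478 mol.
Reaction (2): H2SO4→H2 ratio 1:1 ⇒ n(H2) = 3.99478 mol.
Reaction (3): H2→NH3 ratio 3:2 ⇒ n(NH3) = 2.66319 mol.
Mass of NH3 = 2.66319 × 17.034 = 45.3647 g.

45.365 g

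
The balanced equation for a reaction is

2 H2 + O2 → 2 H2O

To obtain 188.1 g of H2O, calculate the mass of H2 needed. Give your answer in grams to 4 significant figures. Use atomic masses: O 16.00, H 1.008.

21.05 g

M(H2O) = 2(1.008) + 16.00 = 18.016 g/mol.
M(H2) = 2(1.008) = 2.016 g/mol.
n(H2O) = 188.10 g / 18.016 g/mol = 10.441 mol.
From the equation the H2O:H2 mole ratio is 2:2, so n(H2) = 10.441 × 2/2 = 10.441 mol.
Mass of H2 = 10.441 mol × 2.016 g/mol = 21.048 g.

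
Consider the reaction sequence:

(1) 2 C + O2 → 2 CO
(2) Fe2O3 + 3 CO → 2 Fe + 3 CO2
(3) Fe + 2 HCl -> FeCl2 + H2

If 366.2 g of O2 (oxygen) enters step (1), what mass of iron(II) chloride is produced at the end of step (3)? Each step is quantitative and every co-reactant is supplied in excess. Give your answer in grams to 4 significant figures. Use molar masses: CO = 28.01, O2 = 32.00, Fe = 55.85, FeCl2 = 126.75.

1934 g

n(O2) = 366.2 / 32.00 = 11.444 mol.
Reaction (1): O2→CO ratio 1:2 ⇒ n(CO) = 22.887 mol.
Reaction (2): CO→Fe ratio 3:2 ⇒ n(Fe) = 15.258 mol.
Reaction (3): Fe→FeCl2 ratio 1:1 ⇒ n(FeCl2) = 15.258 mol.
Mass of FeCl2 = 15.258 × 126.75 = 1934.0 g.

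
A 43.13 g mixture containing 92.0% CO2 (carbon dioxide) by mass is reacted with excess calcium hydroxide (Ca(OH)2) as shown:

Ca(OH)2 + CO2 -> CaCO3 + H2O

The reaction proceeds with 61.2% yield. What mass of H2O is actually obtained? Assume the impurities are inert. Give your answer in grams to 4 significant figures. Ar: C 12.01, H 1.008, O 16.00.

9.941 g

Pure CO2 available = 43.13 g × 0.920 = 39.680 g.
M(CO2) = 12.01 + 2(16.00) = 44.01 g/mol.
M(H2O) = 2(1.008) + 16.00 = 18.016 g/mol.
n(CO2) = 39.680 g / 44.01 g/mol = 0.90160 mol.
From the equation the CO2:H2O mole ratio is 1:1, so n(H2O) = 0.90160 × 1/1 = 0.90160 mol.
Mass of H2O = 0.90160 mol × 18.016 g/mol = 16.243 g.
Actual mass collected = 16.243 g × 0.612 = 9.9409 g.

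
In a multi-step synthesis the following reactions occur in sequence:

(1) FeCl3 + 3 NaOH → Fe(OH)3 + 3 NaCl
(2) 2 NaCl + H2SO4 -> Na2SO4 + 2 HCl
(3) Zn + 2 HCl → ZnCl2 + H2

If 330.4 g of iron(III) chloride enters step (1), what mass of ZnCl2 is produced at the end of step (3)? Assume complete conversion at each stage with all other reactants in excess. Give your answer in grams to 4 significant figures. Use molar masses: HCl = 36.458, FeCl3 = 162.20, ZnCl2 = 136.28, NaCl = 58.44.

n(FeCl3) = 330.4 / 162.20 = 2.0370 mol.
Reaction (1): FeCl3→NaCl ratio 1:3 ⇒ n(NaCl) = 6.1110 mol.
Reaction (2): NaCl→HCl ratio 2:2 ⇒ n(HCl) = 6.1110 mol.
Reaction (3): HCl→ZnCl2 ratio 2:1 ⇒ n(ZnCl2) = 3.0555 mol.
Mass of ZnCl2 = 3.0555 × 136.28 = 416.40 g.

416.4 g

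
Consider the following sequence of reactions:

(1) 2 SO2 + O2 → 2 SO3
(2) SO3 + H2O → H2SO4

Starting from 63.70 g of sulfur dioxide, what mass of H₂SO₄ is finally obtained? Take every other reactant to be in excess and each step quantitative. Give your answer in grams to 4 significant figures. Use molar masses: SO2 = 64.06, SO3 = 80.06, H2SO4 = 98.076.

n(SO2) = 63.700 / 64.06 = 0.99438 mol.
Step 1 gives a 2:2 ratio of SO2 to SO3, so n(SO3) = 0.99438 mol.
In step 2 the SO3:H2SO4 ratio is 1:1, so n(H2SO4) = 0.99438 mol.
Mass of H2SO4 = 0.99438 × 98.076 = 97.525 g.

97.52 g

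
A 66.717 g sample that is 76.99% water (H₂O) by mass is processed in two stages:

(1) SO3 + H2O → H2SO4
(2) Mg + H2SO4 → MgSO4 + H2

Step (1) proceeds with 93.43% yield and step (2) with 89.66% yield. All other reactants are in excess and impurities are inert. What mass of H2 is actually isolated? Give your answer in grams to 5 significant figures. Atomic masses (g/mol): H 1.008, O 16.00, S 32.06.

Pure H2O = 66.717 × 0.7699 = 51.3654 g.
M(H2O) = 2(1.008) + 16.00 = 18.016 g/mol.
M(H2) = 2(1.008) = 2.016 g/mol.
n(H2O) = 51.3654 / 18.016 = 2.85110 mol.
Step 1 (H2O:H2SO4 = 1:1): theoretical n(H2SO4) = 2.85110 mol; at 93.43% yield, n(H2SO4) = 2.66378 mol.
Step 2 (H2SO4:H2 = 1:1): theoretical n(H2) = 2.66378 mol, so theoretical mass = 2.66378 × 2.016 = 5.37019 g.
At 89.66% yield, actual mass of H2 = 5.37019 × 0.8966 = 4.81491 g.

4.8149 g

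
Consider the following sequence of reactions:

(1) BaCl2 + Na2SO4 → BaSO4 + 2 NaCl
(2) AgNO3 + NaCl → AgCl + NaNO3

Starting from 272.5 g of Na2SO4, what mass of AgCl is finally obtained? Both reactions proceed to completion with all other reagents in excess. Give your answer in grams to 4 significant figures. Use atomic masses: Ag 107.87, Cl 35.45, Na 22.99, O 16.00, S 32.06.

M(Na2SO4) = 2(22.99) + 32.06 + 4(16.00) = 142.04 g/mol.
M(AgCl) = 107.87 + 35.45 = 143.32 g/mol.
n(Na2SO4) = 272.50 / 142.04 = 1.9185 mol.
Step 1 gives a 1:2 ratio of Na2SO4 to NaCl, so n(NaCl) = 3.8369 mol.
In step 2 the NaCl:AgCl ratio is 1:1, so n(AgCl) = 3.8369 mol.
Mass of AgCl = 3.8369 × 143.32 = 549.91 g.

549.9 g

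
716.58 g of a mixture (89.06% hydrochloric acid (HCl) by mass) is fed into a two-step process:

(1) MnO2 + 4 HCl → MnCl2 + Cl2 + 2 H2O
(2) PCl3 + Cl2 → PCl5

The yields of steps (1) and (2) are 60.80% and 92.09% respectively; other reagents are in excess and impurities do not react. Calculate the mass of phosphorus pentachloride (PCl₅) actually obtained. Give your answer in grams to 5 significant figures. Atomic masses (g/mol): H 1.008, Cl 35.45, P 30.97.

510.19 g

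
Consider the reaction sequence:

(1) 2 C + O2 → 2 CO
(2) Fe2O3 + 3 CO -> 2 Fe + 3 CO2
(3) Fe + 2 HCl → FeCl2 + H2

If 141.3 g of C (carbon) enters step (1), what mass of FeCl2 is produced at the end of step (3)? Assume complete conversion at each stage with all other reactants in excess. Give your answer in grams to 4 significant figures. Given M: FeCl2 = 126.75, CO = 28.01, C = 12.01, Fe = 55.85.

n(C) = 141.3 / 12.01 = 11.765 mol.
Reaction (1): C→CO ratio 2:2 ⇒ n(CO) = 11.765 mol.
Reaction (2): CO→Fe ratio 3:2 ⇒ n(Fe) = 7.8435 mol.
Reaction (3): Fe→FeCl2 ratio 1:1 ⇒ n(FeCl2) = 7.8435 mol.
Mass of FeCl2 = 7.8435 × 126.75 = 994.16 g.

994.2 g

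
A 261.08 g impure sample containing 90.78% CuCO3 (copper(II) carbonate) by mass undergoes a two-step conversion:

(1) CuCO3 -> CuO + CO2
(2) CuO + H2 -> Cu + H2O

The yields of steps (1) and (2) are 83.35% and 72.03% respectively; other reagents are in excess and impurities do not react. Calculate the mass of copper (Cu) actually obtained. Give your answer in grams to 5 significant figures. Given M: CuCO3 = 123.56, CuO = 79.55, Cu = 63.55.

73.185 g

Pure CuCO3 = 261.08 × 0.9078 = 237.008 g.
n(CuCO3) = 237.008 / 123.56 = 1.91816 mol.
Step 1 (CuCO3:CuO = 1:1): theoretical n(CuO) = 1.91816 mol; at 83.35% yield, n(CuO) = 1.59879 mol.
Step 2 (CuO:Cu = 1:1): theoretical n(Cu) = 1.59879 mol, so theoretical mass = 1.59879 × 63.55 = 101.603 g.
At 72.03% yield, actual mass of Cu = 101.603 × 0.7203 = 73.1847 g.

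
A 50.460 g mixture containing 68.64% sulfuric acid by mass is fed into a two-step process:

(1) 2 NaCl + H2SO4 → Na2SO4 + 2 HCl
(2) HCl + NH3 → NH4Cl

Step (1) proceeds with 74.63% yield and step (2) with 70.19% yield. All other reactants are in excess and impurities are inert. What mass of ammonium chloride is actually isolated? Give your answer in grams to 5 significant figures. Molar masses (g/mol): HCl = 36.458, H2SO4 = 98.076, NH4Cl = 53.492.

19.791 g

Pure H2SO4 = 50.460 × 0.6864 = 34.6357 g.
n(H2SO4) = 34.6357 / 98.076 = 0.353152 mol.
Step 1 (H2SO4:HCl = 1:2): theoretical n(HCl) = 0.706304 mol; at 74.63% yield, n(HCl) = 0.527115 mol.
Step 2 (HCl:NH4Cl = 1:1): theoretical n(NH4Cl) = 0.527115 mol, so theoretical mass = 0.527115 × 53.492 = 28.1964 g.
At 70.19% yield, actual mass of NH4Cl = 28.1964 × 0.7019 = 19.7911 g.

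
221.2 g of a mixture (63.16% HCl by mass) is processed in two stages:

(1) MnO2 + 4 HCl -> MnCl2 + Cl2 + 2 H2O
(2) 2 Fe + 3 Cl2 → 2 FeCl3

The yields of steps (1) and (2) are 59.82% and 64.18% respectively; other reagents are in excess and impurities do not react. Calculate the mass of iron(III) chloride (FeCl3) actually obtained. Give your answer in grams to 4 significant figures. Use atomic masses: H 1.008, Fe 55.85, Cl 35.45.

39.77 g

Pure HCl = 221.2 × 0.6316 = 139.71 g.
M(HCl) = 1.008 + 35.45 = 36.458 g/mol.
M(FeCl3) = 55.85 + 3(35.45) = 162.20 g/mol.
n(HCl) = 139.71 / 36.458 = 3.8321 mol.
Step 1 (HCl:Cl2 = 4:1): theoretical n(Cl2) = 0.95802 mol; at 59.82% yield, n(Cl2) = 0.57309 mol.
Step 2 (Cl2:FeCl3 = 3:2): theoretical n(FeCl3) = 0.38206 mol, so theoretical mass = 0.38206 × 162.20 = 61.970 g.
At 64.18% yield, actual mass of FeCl3 = 61.970 × 0.6418 = 39.772 g.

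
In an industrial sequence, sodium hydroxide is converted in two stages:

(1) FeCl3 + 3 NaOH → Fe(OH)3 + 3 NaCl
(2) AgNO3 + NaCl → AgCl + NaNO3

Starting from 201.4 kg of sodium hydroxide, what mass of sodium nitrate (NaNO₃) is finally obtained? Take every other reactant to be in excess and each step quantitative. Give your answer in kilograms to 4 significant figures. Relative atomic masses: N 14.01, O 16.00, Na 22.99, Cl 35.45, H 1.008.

M(NaOH) = 22.99 + 16.00 + 1.008 = 39.998 g/mol.
M(NaNO3) = 22.99 + 14.01 + 3(16.00) = 85.00 g/mol.
201.4 kg = 201400 g.
n(NaOH) = 201400 / 39.998 = 5035.3 mol.
Step 1 gives a 3:3 ratio of NaOH to NaCl, so n(NaCl) = 5035.3 mol.
In step 2 the NaCl:NaNO3 ratio is 1:1, so n(NaNO3) = 5035.3 mol.
Mass of NaNO3 = 5035.3 × 85.00 = 428000 g = 428.0 kg.

428.0 kg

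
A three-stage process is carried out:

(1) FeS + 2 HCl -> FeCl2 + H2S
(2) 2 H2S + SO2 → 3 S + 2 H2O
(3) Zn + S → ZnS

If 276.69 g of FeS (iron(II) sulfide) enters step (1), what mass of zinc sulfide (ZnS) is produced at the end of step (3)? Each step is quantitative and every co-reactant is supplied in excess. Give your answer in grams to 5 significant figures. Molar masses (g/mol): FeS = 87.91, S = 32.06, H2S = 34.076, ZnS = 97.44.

460.03 g

n(FeS) = 276.69 / 87.91 = 3.14742 mol.
Reaction (1): FeS→H2S ratio 1:1 ⇒ n(H2S) = 3.14742 mol.
Reaction (2): H2S→S ratio 2:3 ⇒ n(S) = 4.72114 mol.
Reaction (3): S→ZnS ratio 1:1 ⇒ n(ZnS) = 4.72114 mol.
Mass of ZnS = 4.72114 × 97.44 = 460.027 g.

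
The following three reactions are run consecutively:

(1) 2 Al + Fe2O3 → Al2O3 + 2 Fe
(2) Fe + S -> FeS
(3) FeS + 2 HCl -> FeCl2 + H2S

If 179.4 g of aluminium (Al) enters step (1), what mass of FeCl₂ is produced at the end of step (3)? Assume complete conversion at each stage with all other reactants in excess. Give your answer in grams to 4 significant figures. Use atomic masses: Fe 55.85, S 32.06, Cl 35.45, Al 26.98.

842.8 g

M(Al) = 26.98 g/mol.
M(FeCl2) = 55.85 + 2(35.45) = 126.75 g/mol.
n(Al) = 179.4 / 26.98 = 6.6494 mol.
Reaction (1): Al→Fe ratio 2:2 ⇒ n(Fe) = 6.6494 mol.
Reaction (2): Fe→FeS ratio 1:1 ⇒ n(FeS) = 6.6494 mol.
Reaction (3): FeS→FeCl2 ratio 1:1 ⇒ n(FeCl2) = 6.6494 mol.
Mass of FeCl2 = 6.6494 × 126.75 = 842.81 g.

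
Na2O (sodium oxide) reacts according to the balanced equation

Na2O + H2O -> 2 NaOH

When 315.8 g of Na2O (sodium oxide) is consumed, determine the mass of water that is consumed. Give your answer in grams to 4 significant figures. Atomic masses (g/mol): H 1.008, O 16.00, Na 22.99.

M(Na2O) = 2(22.99) + 16.00 = 61.98 g/mol.
M(H2O) = 2(1.008) + 16.00 = 18.016 g/mol.
n(Na2O) = 315.80 g / 61.98 g/mol = 5.0952 mol.
From the equation the Na2O:H2O mole ratio is 1:1, so n(H2O) = 5.0952 × 1/1 = 5.0952 mol.
Mass of H2O = 5.0952 mol × 18.016 g/mol = 91.795 g.

91.79 g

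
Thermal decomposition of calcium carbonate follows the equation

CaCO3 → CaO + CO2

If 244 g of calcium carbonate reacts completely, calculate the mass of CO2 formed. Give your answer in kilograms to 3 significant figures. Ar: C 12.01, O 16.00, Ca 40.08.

0.107 kg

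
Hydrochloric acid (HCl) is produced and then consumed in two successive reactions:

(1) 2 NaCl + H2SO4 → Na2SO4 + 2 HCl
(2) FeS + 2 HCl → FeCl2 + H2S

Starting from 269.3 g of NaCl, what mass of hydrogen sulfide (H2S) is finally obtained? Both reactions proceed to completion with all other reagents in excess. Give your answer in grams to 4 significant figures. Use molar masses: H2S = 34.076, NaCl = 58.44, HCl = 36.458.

78.51 g

n(NaCl) = 269.30 / 58.44 = 4.6081 mol.
Step 1 gives a 2:2 ratio of NaCl to HCl, so n(HCl) = 4.6081 mol.
In step 2 the HCl:H2S ratio is 2:1, so n(H2S) = 2.3041 mol.
Mass of H2S = 2.3041 × 34.076 = 78.514 g.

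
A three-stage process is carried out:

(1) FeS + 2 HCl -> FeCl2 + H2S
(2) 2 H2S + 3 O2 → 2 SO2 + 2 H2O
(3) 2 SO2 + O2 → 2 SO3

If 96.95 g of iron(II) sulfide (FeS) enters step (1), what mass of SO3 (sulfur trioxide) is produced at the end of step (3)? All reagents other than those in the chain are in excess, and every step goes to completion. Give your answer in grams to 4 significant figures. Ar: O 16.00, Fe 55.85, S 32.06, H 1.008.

M(FeS) = 55.85 + 32.06 = 87.91 g/mol.
M(SO3) = 32.06 + 3(16.00) = 80.06 g/mol.
n(FeS) = 96.95 / 87.91 = 1.1028 mol.
Reaction (1): FeS→H2S ratio 1:1 ⇒ n(H2S) = 1.1028 mol.
Reaction (2): H2S→SO2 ratio 2:2 ⇒ n(SO2) = 1.1028 mol.
Reaction (3): SO2→SO3 ratio 2:2 ⇒ n(SO3) = 1.1028 mol.
Mass of SO3 = 1.1028 × 80.06 = 88.293 g.

88.29 g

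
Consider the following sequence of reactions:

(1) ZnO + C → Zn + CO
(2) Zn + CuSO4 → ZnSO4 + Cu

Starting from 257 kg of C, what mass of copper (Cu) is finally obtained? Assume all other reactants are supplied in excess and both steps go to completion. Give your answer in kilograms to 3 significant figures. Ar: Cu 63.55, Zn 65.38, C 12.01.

M(C) = 12.01 g/mol.
M(Cu) = 63.55 g/mol.
257 kg = 257000 g.
n(C) = 257000 / 12.01 = 21400 mol.
Step 1 gives a 1:1 ratio of C to Zn, so n(Zn) = 21400 mol.
In step 2 the Zn:Cu ratio is 1:1, so n(Cu) = 21400 mol.
Mass of Cu = 21400 × 63.55 = 1.360 × 10^6 g = 1360 kg.

1360 kg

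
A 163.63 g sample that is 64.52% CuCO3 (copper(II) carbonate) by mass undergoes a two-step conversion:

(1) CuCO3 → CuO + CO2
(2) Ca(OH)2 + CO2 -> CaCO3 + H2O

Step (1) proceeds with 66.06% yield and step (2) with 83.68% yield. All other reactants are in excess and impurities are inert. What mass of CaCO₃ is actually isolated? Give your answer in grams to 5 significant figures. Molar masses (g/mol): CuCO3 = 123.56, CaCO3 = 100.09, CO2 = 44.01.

Pure CuCO3 = 163.63 × 0.6452 = 105.574 g.
n(CuCO3) = 105.574 / 123.56 = 0.854436 mol.
Step 1 (CuCO3:CO2 = 1:1): theoretical n(CO2) = 0.854436 mol; at 66.06% yield, n(CO2) = 0.564440 mol.
Step 2 (CO2:CaCO3 = 1:1): theoretical n(CaCO3) = 0.564440 mol, so theoretical mass = 0.564440 × 100.09 = 56.4948 g.
At 83.68% yield, actual mass of CaCO3 = 56.4948 × 0.8368 = 47.2749 g.

47.275 g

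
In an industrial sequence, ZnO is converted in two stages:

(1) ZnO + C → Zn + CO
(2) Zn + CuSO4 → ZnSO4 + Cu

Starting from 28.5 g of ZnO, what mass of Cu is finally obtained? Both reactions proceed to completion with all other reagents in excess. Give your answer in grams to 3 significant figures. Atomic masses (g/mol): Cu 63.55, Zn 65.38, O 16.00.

22.3 g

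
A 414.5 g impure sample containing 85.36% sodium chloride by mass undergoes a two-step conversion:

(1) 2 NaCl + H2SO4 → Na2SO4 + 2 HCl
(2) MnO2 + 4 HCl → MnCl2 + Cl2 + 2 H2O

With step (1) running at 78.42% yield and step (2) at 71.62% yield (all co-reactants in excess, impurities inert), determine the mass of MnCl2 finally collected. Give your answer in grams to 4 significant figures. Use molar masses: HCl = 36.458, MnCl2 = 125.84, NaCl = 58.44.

107.0 g

Pure NaCl = 414.5 × 0.8536 = 353.82 g.
n(NaCl) = 353.82 / 58.44 = 6.0544 mol.
Step 1 (NaCl:HCl = 2:2): theoretical n(HCl) = 6.0544 mol; at 78.42% yield, n(HCl) = 4.7478 mol.
Step 2 (HCl:MnCl2 = 4:1): theoretical n(MnCl2) = 1.1870 mol, so theoretical mass = 1.1870 × 125.84 = 149.37 g.
At 71.62% yield, actual mass of MnCl2 = 149.37 × 0.7162 = 106.98 g.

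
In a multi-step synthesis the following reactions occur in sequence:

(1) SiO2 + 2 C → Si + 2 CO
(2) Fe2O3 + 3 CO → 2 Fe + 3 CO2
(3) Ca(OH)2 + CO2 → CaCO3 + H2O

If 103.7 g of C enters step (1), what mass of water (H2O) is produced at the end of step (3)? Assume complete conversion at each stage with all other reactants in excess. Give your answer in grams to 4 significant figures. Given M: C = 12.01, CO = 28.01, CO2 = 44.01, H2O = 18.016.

n(C) = 103.7 / 12.01 = 8.6345 mol.
Reaction (1): C→CO ratio 2:2 ⇒ n(CO) = 8.6345 mol.
Reaction (2): CO→CO2 ratio 3:3 ⇒ n(CO2) = 8.6345 mol.
Reaction (3): CO2→H2O ratio 1:1 ⇒ n(H2O) = 8.6345 mol.
Mass of H2O = 8.6345 × 18.016 = 155.56 g.

155.6 g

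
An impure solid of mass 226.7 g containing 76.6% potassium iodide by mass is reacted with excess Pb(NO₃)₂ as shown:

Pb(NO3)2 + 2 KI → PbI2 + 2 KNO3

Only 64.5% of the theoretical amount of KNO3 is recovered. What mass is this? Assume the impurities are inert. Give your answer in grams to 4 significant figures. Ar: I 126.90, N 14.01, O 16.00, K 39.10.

68.22 g

Pure KI available = 226.7 g × 0.766 = 173.65 g.
M(KI) = 39.10 + 126.90 = 166.00 g/mol.
M(KNO3) = 39.10 + 14.01 + 3(16.00) = 101.11 g/mol.
n(KI) = 173.65 g / 166.00 g/mol = 1.0461 mol.
From the equation the KI:KNO3 mole ratio is 2:2, so n(KNO3) = 1.0461 × 2/2 = 1.0461 mol.
Mass of KNO3 = 1.0461 mol × 101.11 g/mol = 105.77 g.
Actual mass collected = 105.77 g × 0.645 = 68.222 g.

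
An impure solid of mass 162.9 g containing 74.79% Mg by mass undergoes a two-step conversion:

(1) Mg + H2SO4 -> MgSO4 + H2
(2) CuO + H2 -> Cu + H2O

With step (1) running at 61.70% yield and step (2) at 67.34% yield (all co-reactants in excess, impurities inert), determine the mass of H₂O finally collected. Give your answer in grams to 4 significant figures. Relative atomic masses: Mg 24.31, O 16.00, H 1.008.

Pure Mg = 162.9 × 0.7479 = 121.83 g.
M(Mg) = 24.31 g/mol.
M(H2O) = 2(1.008) + 16.00 = 18.016 g/mol.
n(Mg) = 121.83 / 24.31 = 5.0116 mol.
Step 1 (Mg:H2 = 1:1): theoretical n(H2) = 5.0116 mol; at 61.70% yield, n(H2) = 3.0922 mol.
Step 2 (H2:H2O = 1:1): theoretical n(H2O) = 3.0922 mol, so theoretical mass = 3.0922 × 18.016 = 55.709 g.
At 67.34% yield, actual mass of H2O = 55.709 × 0.6734 = 37.514 g.

37.51 g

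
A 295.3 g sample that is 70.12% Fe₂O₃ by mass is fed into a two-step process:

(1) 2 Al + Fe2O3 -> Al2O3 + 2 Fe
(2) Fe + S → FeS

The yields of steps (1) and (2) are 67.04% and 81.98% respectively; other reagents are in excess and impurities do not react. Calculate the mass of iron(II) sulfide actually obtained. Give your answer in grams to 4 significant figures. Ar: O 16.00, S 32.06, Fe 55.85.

125.3 g

Pure Fe2O3 = 295.3 × 0.7012 = 207.06 g.
M(Fe2O3) = 2(55.85) + 3(16.00) = 159.70 g/mol.
M(FeS) = 55.85 + 32.06 = 87.91 g/mol.
n(Fe2O3) = 207.06 / 159.70 = 1.2966 mol.
Step 1 (Fe2O3:Fe = 1:2): theoretical n(Fe) = 2.5932 mol; at 67.04% yield, n(Fe) = 1.7385 mol.
Step 2 (Fe:FeS = 1:1): theoretical n(FeS) = 1.7385 mol, so theoretical mass = 1.7385 × 87.91 = 152.83 g.
At 81.98% yield, actual mass of FeS = 152.83 × 0.8198 = 125.29 g.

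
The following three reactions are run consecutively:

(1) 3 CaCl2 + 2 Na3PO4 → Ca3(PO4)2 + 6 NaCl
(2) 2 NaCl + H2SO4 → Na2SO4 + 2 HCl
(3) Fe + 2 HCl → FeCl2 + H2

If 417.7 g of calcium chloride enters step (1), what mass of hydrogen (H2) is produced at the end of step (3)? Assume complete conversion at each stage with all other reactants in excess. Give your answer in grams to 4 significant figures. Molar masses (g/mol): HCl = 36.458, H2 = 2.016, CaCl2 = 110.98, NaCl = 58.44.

n(CaCl2) = 417.7 / 110.98 = 3.7637 mol.
Reaction (1): CaCl2→NaCl ratio 3:6 ⇒ n(NaCl) = 7.5275 mol.
Reaction (2): NaCl→HCl ratio 2:2 ⇒ n(HCl) = 7.5275 mol.
Reaction (3): HCl→H2 ratio 2:1 ⇒ n(H2) = 3.7637 mol.
Mass of H2 = 3.7637 × 2.016 = 7.5877 g.

7.588 g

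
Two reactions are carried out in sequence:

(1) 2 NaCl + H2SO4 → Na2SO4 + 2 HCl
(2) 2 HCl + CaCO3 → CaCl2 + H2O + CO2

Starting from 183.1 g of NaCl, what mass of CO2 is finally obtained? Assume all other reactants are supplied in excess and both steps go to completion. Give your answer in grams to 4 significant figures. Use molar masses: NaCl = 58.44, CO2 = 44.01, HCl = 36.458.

68.94 g

n(NaCl) = 183.10 / 58.44 = 3.1331 mol.
Step 1 gives a 2:2 ratio of NaCl to HCl, so n(HCl) = 3.1331 mol.
In step 2 the HCl:CO2 ratio is 2:1, so n(CO2) = 1.5666 mol.
Mass of CO2 = 1.5666 × 44.01 = 68.944 g.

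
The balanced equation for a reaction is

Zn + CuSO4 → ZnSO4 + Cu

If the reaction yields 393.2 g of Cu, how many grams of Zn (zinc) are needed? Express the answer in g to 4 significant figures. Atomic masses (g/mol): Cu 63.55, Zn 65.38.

404.5 g

M(Cu) = 63.55 g/mol.
M(Zn) = 65.38 g/mol.
n(Cu) = 393.20 g / 63.55 g/mol = 6.1873 mol.
From the equation the Cu:Zn mole ratio is 1:1, so n(Zn) = 6.1873 × 1/1 = 6.1873 mol.
Mass of Zn = 6.1873 mol × 65.38 g/mol = 404.52 g.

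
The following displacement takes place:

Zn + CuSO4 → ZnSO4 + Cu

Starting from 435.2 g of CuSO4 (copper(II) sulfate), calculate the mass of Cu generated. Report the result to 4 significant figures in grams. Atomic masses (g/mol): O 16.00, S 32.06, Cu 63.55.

M(CuSO4) = 63.55 + 32.06 + 4(16.00) = 159.61 g/mol.
M(Cu) = 63.55 g/mol.
n(CuSO4) = 435.20 g / 159.61 g/mol = 2.7266 mol.
From the equation the CuSO4:Cu mole ratio is 1:1, so n(Cu) = 2.7266 × 1/1 = 2.7266 mol.
Mass of Cu = 2.7266 mol × 63.55 g/mol = 173.28 g.

173.3 g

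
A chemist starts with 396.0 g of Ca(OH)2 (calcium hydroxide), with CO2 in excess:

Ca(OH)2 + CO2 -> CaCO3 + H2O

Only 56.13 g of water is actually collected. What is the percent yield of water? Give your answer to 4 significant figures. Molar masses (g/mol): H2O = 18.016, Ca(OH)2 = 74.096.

58.30 %

n(Ca(OH)2) = 396.00 g / 74.096 g/mol = 5.3444 mol.
From the equation the Ca(OH)2:H2O mole ratio is 1:1, so n(H2O) = 5.3444 × 1/1 = 5.3444 mol.
Mass of H2O = 5.3444 mol × 18.016 g/mol = 96.285 g.
This is the theoretical yield. Percent yield = 56.13 g / 96.285 g × 100% = 58.296%.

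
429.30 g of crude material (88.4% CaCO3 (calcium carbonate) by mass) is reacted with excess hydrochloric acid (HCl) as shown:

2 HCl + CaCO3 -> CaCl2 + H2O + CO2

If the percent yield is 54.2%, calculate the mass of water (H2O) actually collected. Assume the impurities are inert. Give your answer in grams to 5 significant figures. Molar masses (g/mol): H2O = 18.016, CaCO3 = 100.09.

Pure CaCO3 available = 429.30 g × 0.884 = 379.501 g.
n(CaCO3) = 379.501 g / 100.09 g/mol = 3.79160 mol.
From the equation the CaCO3:H2O mole ratio is 1:1, so n(H2O) = 3.79160 × 1/1 = 3.79160 mol.
Mass of H2O = 3.79160 mol × 18.016 g/mol = 68.3095 g.
Actual mass collected = 68.3095 g × 0.542 = 37.0237 g.

37.024 g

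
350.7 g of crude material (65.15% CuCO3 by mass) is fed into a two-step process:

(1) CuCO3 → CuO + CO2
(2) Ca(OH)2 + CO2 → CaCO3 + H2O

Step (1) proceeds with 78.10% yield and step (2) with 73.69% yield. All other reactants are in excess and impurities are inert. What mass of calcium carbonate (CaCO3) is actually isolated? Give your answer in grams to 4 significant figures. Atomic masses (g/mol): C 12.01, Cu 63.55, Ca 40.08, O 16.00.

Pure CuCO3 = 350.7 × 0.6515 = 228.48 g.
M(CuCO3) = 63.55 + 12.01 + 3(16.00) = 123.56 g/mol.
M(CaCO3) = 40.08 + 12.01 + 3(16.00) = 100.09 g/mol.
n(CuCO3) = 228.48 / 123.56 = 1.8492 mol.
Step 1 (CuCO3:CO2 = 1:1): theoretical n(CO2) = 1.8492 mol; at 78.10% yield, n(CO2) = 1.4442 mol.
Step 2 (CO2:CaCO3 = 1:1): theoretical n(CaCO3) = 1.4442 mol, so theoretical mass = 1.4442 × 100.09 = 144.55 g.
At 73.69% yield, actual mass of CaCO3 = 144.55 × 0.7369 = 106.52 g.

106.5 g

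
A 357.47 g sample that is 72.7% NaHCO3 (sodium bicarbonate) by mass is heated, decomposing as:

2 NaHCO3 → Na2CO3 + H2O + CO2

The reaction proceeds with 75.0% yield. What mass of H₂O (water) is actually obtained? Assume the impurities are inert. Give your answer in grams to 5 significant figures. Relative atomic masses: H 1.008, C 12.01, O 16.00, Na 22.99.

20.900 g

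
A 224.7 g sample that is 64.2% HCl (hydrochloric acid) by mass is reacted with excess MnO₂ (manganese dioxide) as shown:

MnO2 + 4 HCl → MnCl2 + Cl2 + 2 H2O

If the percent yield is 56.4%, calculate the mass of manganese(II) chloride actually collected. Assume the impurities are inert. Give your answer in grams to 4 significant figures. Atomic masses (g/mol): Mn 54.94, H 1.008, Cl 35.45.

Pure HCl available = 224.7 g × 0.642 = 144.26 g.
M(HCl) = 1.008 + 35.45 = 36.458 g/mol.
M(MnCl2) = 54.94 + 2(35.45) = 125.84 g/mol.
n(HCl) = 144.26 g / 36.458 g/mol = 3.9568 mol.
From the equation the HCl:MnCl2 mole ratio is 4:1, so n(MnCl2) = 3.9568 × 1/4 = 0.98920 mol.
Mass of MnCl2 = 0.98920 mol × 125.84 g/mol = 124.48 g.
Actual mass collected = 124.48 g × 0.564 = 70.207 g.

70.21 g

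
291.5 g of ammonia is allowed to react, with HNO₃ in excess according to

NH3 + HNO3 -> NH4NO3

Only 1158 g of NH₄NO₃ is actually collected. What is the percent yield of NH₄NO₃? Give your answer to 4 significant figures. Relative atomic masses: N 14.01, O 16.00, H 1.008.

84.53 %

M(NH3) = 14.01 + 3(1.008) = 17.034 g/mol.
M(NH4NO3) = 2(14.01) + 4(1.008) + 3(16.00) = 80.052 g/mol.
n(NH3) = 291.50 g / 17.034 g/mol = 17.113 mol.
From the equation the NH3:NH4NO3 mole ratio is 1:1, so n(NH4NO3) = 17.113 × 1/1 = 17.113 mol.
Mass of NH4NO3 = 17.113 mol × 80.052 g/mol = 1369.9 g.
This is the theoretical yield. Percent yield = 1158 g / 1369.9 g × 100% = 84.531%.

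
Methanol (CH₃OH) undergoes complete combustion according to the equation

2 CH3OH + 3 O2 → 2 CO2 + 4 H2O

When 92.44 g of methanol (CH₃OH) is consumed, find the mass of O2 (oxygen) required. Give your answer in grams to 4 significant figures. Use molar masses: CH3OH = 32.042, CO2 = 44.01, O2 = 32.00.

138.5 g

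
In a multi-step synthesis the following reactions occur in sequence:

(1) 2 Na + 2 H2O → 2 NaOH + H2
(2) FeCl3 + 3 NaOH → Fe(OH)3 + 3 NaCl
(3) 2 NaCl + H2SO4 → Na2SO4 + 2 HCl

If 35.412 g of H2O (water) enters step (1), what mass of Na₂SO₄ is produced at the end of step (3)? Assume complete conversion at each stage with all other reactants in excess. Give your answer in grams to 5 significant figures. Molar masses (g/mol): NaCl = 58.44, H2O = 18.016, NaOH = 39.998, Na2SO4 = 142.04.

n(H2O) = 35.412 / 18.016 = 1.96559 mol.
Reaction (1): H2O→NaOH ratio 2:2 ⇒ n(NaOH) = 1.96559 mol.
Reaction (2): NaOH→NaCl ratio 3:3 ⇒ n(NaCl) = 1.96559 mol.
Reaction (3): NaCl→Na2SO4 ratio 2:1 ⇒ n(Na2SO4) = 0.982793 mol.
Mass of Na2SO4 = 0.982793 × 142.04 = 139.596 g.

139.60 g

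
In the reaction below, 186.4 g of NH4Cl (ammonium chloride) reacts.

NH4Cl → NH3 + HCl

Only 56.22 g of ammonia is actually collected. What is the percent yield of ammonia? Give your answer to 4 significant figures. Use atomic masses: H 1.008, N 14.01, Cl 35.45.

M(NH4Cl) = 14.01 + 4(1.008) + 35.45 = 53.492 g/mol.
M(NH3) = 14.01 + 3(1.008) = 17.034 g/mol.
n(NH4Cl) = 186.40 g / 53.492 g/mol = 3.4846 mol.
From the equation the NH4Cl:NH3 mole ratio is 1:1, so n(NH3) = 3.4846 × 1/1 = 3.4846 mol.
Mass of NH3 = 3.4846 mol × 17.034 g/mol = 59.357 g.
This is the theoretical yield. Percent yield = 56.22 g / 59.357 g × 100% = 94.715%.

94.71 %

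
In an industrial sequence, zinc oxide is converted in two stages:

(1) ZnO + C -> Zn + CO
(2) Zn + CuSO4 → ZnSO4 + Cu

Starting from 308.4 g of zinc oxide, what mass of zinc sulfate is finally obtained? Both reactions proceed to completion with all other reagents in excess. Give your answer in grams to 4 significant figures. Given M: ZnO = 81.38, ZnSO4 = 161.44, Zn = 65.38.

611.8 g

n(ZnO) = 308.40 / 81.38 = 3.7896 mol.
Step 1 gives a 1:1 ratio of ZnO to Zn, so n(Zn) = 3.7896 mol.
In step 2 the Zn:ZnSO4 ratio is 1:1, so n(ZnSO4) = 3.7896 mol.
Mass of ZnSO4 = 3.7896 × 161.44 = 611.80 g.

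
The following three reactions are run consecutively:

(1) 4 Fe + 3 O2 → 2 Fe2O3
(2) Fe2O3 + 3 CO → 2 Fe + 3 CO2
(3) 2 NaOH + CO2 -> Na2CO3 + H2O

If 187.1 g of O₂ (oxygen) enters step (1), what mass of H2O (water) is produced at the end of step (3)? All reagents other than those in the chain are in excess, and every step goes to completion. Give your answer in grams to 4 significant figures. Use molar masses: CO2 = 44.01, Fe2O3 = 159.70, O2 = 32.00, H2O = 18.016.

210.7 g

n(O2) = 187.1 / 32.00 = 5.8469 mol.
Reaction (1): O2→Fe2O3 ratio 3:2 ⇒ n(Fe2O3) = 3.8979 mol.
Reaction (2): Fe2O3→CO2 ratio 1:3 ⇒ n(CO2) = 11.694 mol.
Reaction (3): CO2→H2O ratio 1:1 ⇒ n(H2O) = 11.694 mol.
Mass of H2O = 11.694 × 18.016 = 210.67 g.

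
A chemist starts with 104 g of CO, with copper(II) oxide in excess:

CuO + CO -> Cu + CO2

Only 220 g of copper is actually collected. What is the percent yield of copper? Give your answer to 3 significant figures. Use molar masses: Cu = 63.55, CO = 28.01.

n(CO) = 104.0 g / 28.01 g/mol = 3.713 mol.
From the equation the CO:Cu mole ratio is 1:1, so n(Cu) = 3.713 × 1/1 = 3.713 mol.
Mass of Cu = 3.713 mol × 63.55 g/mol = 236.0 g.
This is the theoretical yield. Percent yield = 220 g / 236.0 g × 100% = 93.24%.

93.2 %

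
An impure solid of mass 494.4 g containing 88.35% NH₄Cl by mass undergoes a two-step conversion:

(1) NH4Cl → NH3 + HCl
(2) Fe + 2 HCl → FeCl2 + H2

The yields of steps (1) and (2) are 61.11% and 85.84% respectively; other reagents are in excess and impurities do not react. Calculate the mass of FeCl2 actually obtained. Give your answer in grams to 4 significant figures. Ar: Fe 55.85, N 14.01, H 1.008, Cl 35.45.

271.5 g

Pure NH4Cl = 494.4 × 0.8835 = 436.80 g.
M(NH4Cl) = 14.01 + 4(1.008) + 35.45 = 53.492 g/mol.
M(FeCl2) = 55.85 + 2(35.45) = 126.75 g/mol.
n(NH4Cl) = 436.80 / 53.492 = 8.1658 mol.
Step 1 (NH4Cl:HCl = 1:1): theoretical n(HCl) = 8.1658 mol; at 61.11% yield, n(HCl) = 4.9901 mol.
Step 2 (HCl:FeCl2 = 2:1): theoretical n(FeCl2) = 2.4950 mol, so theoretical mass = 2.4950 × 126.75 = 316.25 g.
At 85.84% yield, actual mass of FeCl2 = 316.25 × 0.8584 = 271.47 g.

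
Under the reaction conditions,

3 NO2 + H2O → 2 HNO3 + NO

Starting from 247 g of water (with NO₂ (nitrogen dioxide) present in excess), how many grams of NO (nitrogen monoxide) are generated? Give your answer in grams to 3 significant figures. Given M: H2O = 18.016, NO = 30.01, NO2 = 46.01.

n(H2O) = 247.0 g / 18.016 g/mol = 13.71 mol.
From the equation the H2O:NO mole ratio is 1:1, so n(NO) = 13.71 × 1/1 = 13.71 mol.
Mass of NO = 13.71 mol × 30.01 g/mol = 411.4 g.

411 g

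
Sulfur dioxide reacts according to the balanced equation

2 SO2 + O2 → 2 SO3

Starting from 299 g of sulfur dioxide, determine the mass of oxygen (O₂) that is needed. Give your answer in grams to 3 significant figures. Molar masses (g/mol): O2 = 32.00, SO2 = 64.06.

n(SO2) = 299.0 g / 64.06 g/mol = 4.667 mol.
From the equation the SO2:O2 mole ratio is 2:1, so n(O2) = 4.667 × 1/2 = 2.334 mol.
Mass of O2 = 2.334 mol × 32.00 g/mol = 74.68 g.

74.7 g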